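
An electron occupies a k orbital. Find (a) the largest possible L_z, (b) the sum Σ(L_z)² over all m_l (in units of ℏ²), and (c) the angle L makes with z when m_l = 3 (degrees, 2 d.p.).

L_z,max = 7ℏ; Σ(L_z)² = 280 ℏ²; θ(m_l=3) ≈ 66.37°

A k state has l = 7.
L_z,max = lℏ = 7ℏ.
Σ m_l² = 280, so Σ(L_z)² = 280 ℏ².
For m_l = 3: cos θ = 3/√56, θ ≈ 66.37°.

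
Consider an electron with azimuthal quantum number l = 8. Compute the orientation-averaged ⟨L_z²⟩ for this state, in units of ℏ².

⟨L_z²⟩ = 24 ℏ²

m_l runs from −8 to 8, i.e. {-8, -7, -6, -5, -4, -3, -2, -1, 0, 1, 2, 3, 4, 5, 6, 7, 8}.
⟨L_z²⟩ = ℏ²·l(l+1)/3 = 24ℏ².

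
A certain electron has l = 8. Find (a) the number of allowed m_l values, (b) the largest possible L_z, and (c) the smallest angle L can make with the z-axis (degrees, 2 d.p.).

There are 2l+1 = 17 values of m_l.
L_z,max = lℏ = 8ℏ.
cos θ_min = 8/√72, so θ_min ≈ 19.47°.

17 values; L_z,max = 8ℏ; θ_min ≈ 19.47°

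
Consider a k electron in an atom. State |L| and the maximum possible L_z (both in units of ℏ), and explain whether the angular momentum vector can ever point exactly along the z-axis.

The letter k corresponds to l = 7.
|L| = 2√14 ℏ ≈ 7.4833ℏ, while L_z,max = lℏ = 7ℏ.
Since |L| > L_z,max, the vector can never point exactly along z; the closest it comes is θ_min = arccos(7/√56) ≈ 20.7°.

No: L_z,max = 7ℏ < |L| = 2√14 ℏ ≈ 7.483ℏ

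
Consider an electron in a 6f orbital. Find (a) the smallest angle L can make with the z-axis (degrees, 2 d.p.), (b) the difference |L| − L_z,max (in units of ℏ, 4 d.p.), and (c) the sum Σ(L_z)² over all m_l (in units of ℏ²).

6f means n = 6, l = 3.
cos θ_min = 3/√12, so θ_min ≈ 30.00°.
|L| − L_z,max = (2√3 − 3)ℏ ≈ 0.4641ℏ.
Σ m_l² = 28, so Σ(L_z)² = 28 ℏ².

θ_min ≈ 30.00°; |L|−L_z,max ≈ 0.4641ℏ; Σ(L_z)² = 28 ℏ²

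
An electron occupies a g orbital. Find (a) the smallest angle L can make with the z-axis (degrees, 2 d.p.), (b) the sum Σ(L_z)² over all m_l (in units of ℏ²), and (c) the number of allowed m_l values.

For a g orbital, l = 4.
cos θ_min = 4/√20, so θ_min ≈ 26.57°.
Σ m_l² = 60, so Σ(L_z)² = 60 ℏ².
There are 2l+1 = 9 values of m_l.

θ_min ≈ 26.57°; Σ(L_z)² = 60 ℏ²; 9 values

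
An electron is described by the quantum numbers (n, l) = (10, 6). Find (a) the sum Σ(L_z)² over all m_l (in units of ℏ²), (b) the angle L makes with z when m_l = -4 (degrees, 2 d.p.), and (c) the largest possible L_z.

Σ m_l² = 182, so Σ(L_z)² = 182 ℏ².
For m_l = -4: cos θ = -4/√42, θ ≈ 128.11°.
L_z,max = lℏ = 6ℏ.

Σ(L_z)² = 182 ℏ²; θ(m_l=-4) ≈ 128.11°; L_z,max = 6ℏ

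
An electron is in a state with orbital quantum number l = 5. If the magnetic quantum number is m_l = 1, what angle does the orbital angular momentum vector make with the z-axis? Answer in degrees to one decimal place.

θ ≈ 79.5°

|L|² = l(l+1)ℏ² = 30ℏ², so |L| = √30 ℏ.
L_z = m_l ℏ = 1ℏ.
cos θ = L_z/|L| = 1/√30, so θ ≈ 79.5°.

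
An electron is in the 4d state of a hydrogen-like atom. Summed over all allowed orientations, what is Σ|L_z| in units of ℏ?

For 4d, l = 2.
The allowed m_l values are -2, -1, 0, 1, 2.
Σ|m_l| = 2·2(2+1)/2 = 6.

Σ|L_z| = 6 ℏ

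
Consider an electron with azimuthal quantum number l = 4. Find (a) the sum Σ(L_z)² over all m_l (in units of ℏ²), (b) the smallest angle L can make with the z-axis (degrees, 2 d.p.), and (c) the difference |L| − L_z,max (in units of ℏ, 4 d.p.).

Σ m_l² = 60, so Σ(L_z)² = 60 ℏ².
cos θ_min = 4/√20, so θ_min ≈ 26.57°.
|L| − L_z,max = (2√5 − 4)ℏ ≈ 0.4721ℏ.

Σ(L_z)² = 60 ℏ²; θ_min ≈ 26.57°; |L|−L_z,max ≈ 0.4721ℏ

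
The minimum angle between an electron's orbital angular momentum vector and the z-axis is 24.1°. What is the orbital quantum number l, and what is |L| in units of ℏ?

At minimum angle, m_l = l, so cos θ = l/√(l(l+1)); cos²θ = l/(l+1) = 0.8333.
Thus l = 0.8333/(1 − 0.8333) ≈ 5.
Then |L| = ℏ√(5·6) = √30 ℏ.

l = 5, |L| = √30 ℏ ≈ 5.477ℏ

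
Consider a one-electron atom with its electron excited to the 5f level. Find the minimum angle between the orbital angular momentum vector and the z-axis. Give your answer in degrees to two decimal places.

The 5f level has l = 3.
|L| = √(l(l+1)) ℏ = 2√3 ℏ.
The smallest angle corresponds to the largest L_z, i.e. m_l = l = 3, giving L_z = 3ℏ.
cos θ_min = 3/√12, so θ_min ≈ 30.00°.

θ_min ≈ 30.00°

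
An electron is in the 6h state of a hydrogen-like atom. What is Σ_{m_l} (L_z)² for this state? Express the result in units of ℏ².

Σ(L_z)² = 110 ℏ²

For 6h, l = 5.
m_l runs from −5 to 5, i.e. {-5, -4, -3, -2, -1, 0, 1, 2, 3, 4, 5}.
Σ m_l² = l(l+1)(2l+1)/3 = 5·6·11/3 = 110.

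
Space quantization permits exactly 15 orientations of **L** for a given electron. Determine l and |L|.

15 = 2l + 1, so l = (15−1)/2 = 7.
|L| = ℏ√(l(l+1)) = ℏ√(7·8) = 2√14 ℏ.

l = 7, |L| = 2√14 ℏ ≈ 7.483ℏ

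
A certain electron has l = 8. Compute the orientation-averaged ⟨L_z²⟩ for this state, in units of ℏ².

⟨L_z²⟩ = 24 ℏ²

m_l runs from −8 to 8, i.e. {-8, -7, -6, -5, -4, -3, -2, -1, 0, 1, 2, 3, 4, 5, 6, 7, 8}.
⟨L_z²⟩ = ℏ²·l(l+1)/3 = 24ℏ².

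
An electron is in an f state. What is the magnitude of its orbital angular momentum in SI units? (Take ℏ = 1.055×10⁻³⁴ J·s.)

|L| = 3.655×10⁻³⁴ J·s

F corresponds to l = 3.
|L| = ℏ√(l(l+1)) = ℏ√(3·4) = 2√3 ℏ
Numerically, |L| = 3.464 × (1.055×10⁻³⁴ J·s) = 3.655×10⁻³⁴ J·s.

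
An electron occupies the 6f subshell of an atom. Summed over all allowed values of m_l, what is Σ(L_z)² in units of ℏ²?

The 6f subshell has l = 3.
m_l runs from −3 to 3, i.e. {-3, -2, -1, 0, 1, 2, 3}.
Σ m_l² = l(l+1)(2l+1)/3 = 3·4·7/3 = 28.

Σ(L_z)² = 28 ℏ²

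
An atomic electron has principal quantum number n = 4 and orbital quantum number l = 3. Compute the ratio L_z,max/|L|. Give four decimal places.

L_z,max/|L| = 0.8660

|L| = 2√3 ℏ ≈ 3.4641ℏ, while L_z,max = lℏ = 3ℏ.
L_z,max/|L| = 3/√12 = 0.8660.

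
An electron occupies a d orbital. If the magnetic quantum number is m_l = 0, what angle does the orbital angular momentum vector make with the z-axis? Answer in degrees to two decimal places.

θ ≈ 90.00°

The letter d corresponds to l = 2.
|L| = ℏ√(l(l+1)) = √6 ℏ.
L_z = m_l ℏ = 0ℏ.
cos θ = L_z/|L| = 0/√6, so θ ≈ 90.00°.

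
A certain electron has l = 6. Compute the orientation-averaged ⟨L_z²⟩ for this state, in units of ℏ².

m_l runs from −6 to 6, i.e. {-6, -5, -4, -3, -2, -1, 0, 1, 2, 3, 4, 5, 6}.
⟨L_z²⟩ = ℏ²·(Σ m_l²)/(2l+1) = ℏ²·182/13 = 14ℏ².

⟨L_z²⟩ = 14 ℏ²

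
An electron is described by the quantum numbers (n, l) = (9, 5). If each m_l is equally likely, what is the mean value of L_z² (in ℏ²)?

m_l ∈ {-5, -4, -3, -2, -1, 0, 1, 2, 3, 4, 5}.
⟨L_z²⟩ = ℏ²·(Σ m_l²)/(2l+1) = ℏ²·110/11 = 10ℏ².

⟨L_z²⟩ = 10 ℏ²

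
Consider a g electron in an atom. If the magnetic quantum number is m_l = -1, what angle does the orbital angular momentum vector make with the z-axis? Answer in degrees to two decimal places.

θ ≈ 102.92°

The letter g corresponds to l = 4.
|L| = ℏ√(l(l+1)) = 2√5 ℏ.
L_z = m_l ℏ = −1ℏ.
cos θ = L_z/|L| = -1/√20, so θ ≈ 102.92°.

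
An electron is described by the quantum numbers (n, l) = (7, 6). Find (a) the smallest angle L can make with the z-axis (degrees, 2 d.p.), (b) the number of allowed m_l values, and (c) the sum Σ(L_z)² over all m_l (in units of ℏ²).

cos θ_min = 6/√42, so θ_min ≈ 22.21°.
There are 2l+1 = 13 values of m_l.
Σ m_l² = 182, so Σ(L_z)² = 182 ℏ².

θ_min ≈ 22.21°; 13 values; Σ(L_z)² = 182 ℏ²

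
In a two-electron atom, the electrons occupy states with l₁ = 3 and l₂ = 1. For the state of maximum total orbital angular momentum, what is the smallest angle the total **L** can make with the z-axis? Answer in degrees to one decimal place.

The total orbital quantum number L ranges from |l₁ − l₂| to l₁ + l₂ in integer steps.
Allowed values: L = 2, 3, 4.
The maximum is L = 4, with |L_tot| = ℏ√(4·5) = 2√5 ℏ.
The minimum angle with z is arccos(4/√20) ≈ 26.6°.

θ_min ≈ 26.6°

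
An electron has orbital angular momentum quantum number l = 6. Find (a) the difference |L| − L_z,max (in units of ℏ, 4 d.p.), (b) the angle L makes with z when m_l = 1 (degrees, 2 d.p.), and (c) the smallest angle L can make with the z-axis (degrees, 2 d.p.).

|L| − L_z,max = (√42 − 6)ℏ ≈ 0.4807ℏ.
For m_l = 1: cos θ = 1/√42, θ ≈ 81.12°.
cos θ_min = 6/√42, so θ_min ≈ 22.21°.

|L|−L_z,max ≈ 0.4807ℏ; θ(m_l=1) ≈ 81.12°; θ_min ≈ 22.21°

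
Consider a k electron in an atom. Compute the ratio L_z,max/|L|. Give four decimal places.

A k state has l = 7.
|L| = 2√14 ℏ ≈ 7.4833ℏ, while L_z,max = lℏ = 7ℏ.
L_z,max/|L| = 7/√56 = 0.9354.

L_z,max/|L| = 0.9354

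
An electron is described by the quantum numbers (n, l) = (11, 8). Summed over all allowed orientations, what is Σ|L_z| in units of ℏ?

Σ|L_z| = 72 ℏ

m_l runs from −8 to 8, i.e. {-8, -7, -6, -5, -4, -3, -2, -1, 0, 1, 2, 3, 4, 5, 6, 7, 8}.
Σ|m_l| = 2(1+2+…+8) = 72.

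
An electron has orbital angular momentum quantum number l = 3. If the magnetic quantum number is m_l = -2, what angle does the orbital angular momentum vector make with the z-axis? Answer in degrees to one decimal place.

|L|² = l(l+1)ℏ² = 12ℏ², so |L| = 2√3 ℏ.
L_z = m_l ℏ = −2ℏ.
cos θ = L_z/|L| = -2/√12, so θ ≈ 125.3°.

θ ≈ 125.3°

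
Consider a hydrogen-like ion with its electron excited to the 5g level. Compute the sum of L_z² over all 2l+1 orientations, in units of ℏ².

The 5g level has l = 4.
m_l runs from −4 to 4, i.e. {-4, -3, -2, -1, 0, 1, 2, 3, 4}.
Σ m_l² = 2·(1 + 4 + 9 + 16) = 60.

Σ(L_z)² = 60 ℏ²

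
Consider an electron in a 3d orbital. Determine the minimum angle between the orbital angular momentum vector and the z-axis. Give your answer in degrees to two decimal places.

θ_min ≈ 35.26°

For 3d, l = 2.
|L|² = l(l+1)ℏ² = 6ℏ², so |L| = √6 ℏ.
The smallest angle corresponds to the largest L_z, i.e. m_l = l = 2, giving L_z = 2ℏ.
cos θ_min = 2/√6, so θ_min ≈ 35.26°.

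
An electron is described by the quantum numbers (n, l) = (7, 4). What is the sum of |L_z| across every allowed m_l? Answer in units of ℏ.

m_l ∈ {-4, -3, -2, -1, 0, 1, 2, 3, 4}.
Σ|m_l| = 2·4(4+1)/2 = 20.

Σ|L_z| = 20 ℏ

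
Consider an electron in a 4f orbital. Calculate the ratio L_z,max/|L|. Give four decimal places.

For 4f, l = 3.
|L| = 2√3 ℏ ≈ 3.4641ℏ, while L_z,max = lℏ = 3ℏ.
L_z,max/|L| = 3/√12 = 0.8660.

L_z,max/|L| = 0.8660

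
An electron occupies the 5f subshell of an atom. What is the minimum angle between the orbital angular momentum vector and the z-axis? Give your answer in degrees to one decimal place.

θ_min ≈ 30.0°

The 5f subshell has l = 3.
|L|² = l(l+1)ℏ² = 12ℏ², so |L| = 2√3 ℏ.
The smallest angle corresponds to the largest L_z, i.e. m_l = l = 3, giving L_z = 3ℏ.
cos θ_min = 3/√12, so θ_min ≈ 30.0°.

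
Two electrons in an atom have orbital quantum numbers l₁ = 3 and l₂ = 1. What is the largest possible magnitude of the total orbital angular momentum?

Angular momentum addition gives L = |l₁ − l₂|, …, l₁ + l₂.
L ∈ {2, 3, 4}.
The largest magnitude corresponds to L = 4: |L_tot| = ℏ√(4·5) = 2√5 ℏ.

|L_tot|_max = 2√5 ℏ ≈ 4.472ℏ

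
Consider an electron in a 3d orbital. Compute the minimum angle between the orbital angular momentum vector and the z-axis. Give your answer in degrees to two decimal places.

θ_min ≈ 35.26°

The 3d subshell has l = 2.
|L|² = l(l+1)ℏ² = 6ℏ², so |L| = √6 ℏ.
The smallest angle corresponds to the largest L_z, i.e. m_l = l = 2, giving L_z = 2ℏ.
cos θ_min = 2/√6, so θ_min ≈ 35.26°.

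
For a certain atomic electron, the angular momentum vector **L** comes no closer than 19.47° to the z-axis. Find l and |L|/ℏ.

cos²θ_min = l/(l+1) = 0.8889.
Solving: l = 8.
Then |L| = ℏ√(8·9) = 6√2 ℏ.

l = 8, |L| = 6√2 ℏ ≈ 8.485ℏ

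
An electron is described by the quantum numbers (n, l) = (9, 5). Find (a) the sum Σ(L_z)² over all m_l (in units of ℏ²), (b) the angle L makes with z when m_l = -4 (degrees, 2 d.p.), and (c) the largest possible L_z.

Σ(L_z)² = 110 ℏ²; θ(m_l=-4) ≈ 136.91°; L_z,max = 5ℏ

Σ m_l² = 110, so Σ(L_z)² = 110 ℏ².
For m_l = -4: cos θ = -4/√30, θ ≈ 136.91°.
L_z,max = lℏ = 5ℏ.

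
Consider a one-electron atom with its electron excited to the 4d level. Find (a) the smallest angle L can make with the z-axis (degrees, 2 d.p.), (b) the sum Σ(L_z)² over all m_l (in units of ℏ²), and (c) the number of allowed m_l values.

The 4d level has l = 2.
cos θ_min = 2/√6, so θ_min ≈ 35.26°.
Σ m_l² = 10, so Σ(L_z)² = 10 ℏ².
There are 2l+1 = 5 values of m_l.

θ_min ≈ 35.26°; Σ(L_z)² = 10 ℏ²; 5 values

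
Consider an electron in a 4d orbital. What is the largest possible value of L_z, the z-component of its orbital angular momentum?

L_z,max = 2ℏ

4d means n = 4, l = 2.
L_z = m_l ℏ with m_l ∈ {−2, …, 2}; the maximum is m_l = 2.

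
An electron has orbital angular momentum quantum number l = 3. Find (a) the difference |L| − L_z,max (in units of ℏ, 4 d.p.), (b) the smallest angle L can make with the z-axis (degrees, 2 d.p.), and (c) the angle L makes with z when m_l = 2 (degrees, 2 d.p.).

|L| − L_z,max = (2√3 − 3)ℏ ≈ 0.4641ℏ.
cos θ_min = 3/√12, so θ_min ≈ 30.00°.
For m_l = 2: cos θ = 2/√12, θ ≈ 54.74°.

|L|−L_z,max ≈ 0.4641ℏ; θ_min ≈ 30.00°; θ(m_l=2) ≈ 54.74°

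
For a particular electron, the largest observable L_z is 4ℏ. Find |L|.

|L| = 2√5 ℏ ≈ 4.472ℏ

Since max m_l = l, l = 4.
|L| = √(l(l+1)) ℏ = 2√5 ℏ.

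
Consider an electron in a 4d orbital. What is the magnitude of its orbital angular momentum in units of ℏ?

|L| = √6 ℏ ≈ 2.449ℏ

The 4d subshell has l = 2.
|L| = ℏ√(l(l+1)) = ℏ√(2·3) = √6 ℏ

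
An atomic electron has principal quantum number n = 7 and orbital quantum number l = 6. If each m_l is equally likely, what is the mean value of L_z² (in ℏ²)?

m_l runs from −6 to 6, i.e. {-6, -5, -4, -3, -2, -1, 0, 1, 2, 3, 4, 5, 6}.
⟨L_z²⟩ = ℏ²·(Σ m_l²)/(2l+1) = ℏ²·182/13 = 14ℏ².

⟨L_z²⟩ = 14 ℏ²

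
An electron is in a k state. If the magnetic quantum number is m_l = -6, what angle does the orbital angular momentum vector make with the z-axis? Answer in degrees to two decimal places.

A k state has l = 7.
|L| = √(l(l+1)) ℏ = 2√14 ℏ.
L_z = m_l ℏ = −6ℏ.
cos θ = L_z/|L| = -6/√56, so θ ≈ 143.30°.

θ ≈ 143.30°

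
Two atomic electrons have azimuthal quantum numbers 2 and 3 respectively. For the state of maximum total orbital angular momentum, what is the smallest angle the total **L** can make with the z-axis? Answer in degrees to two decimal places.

θ_min ≈ 24.09°

Angular momentum addition gives L = |l₁ − l₂|, …, l₁ + l₂.
So L can be 1, 2, 3, 4, 5.
The maximum is L = 5, with |L_tot| = ℏ√(5·6) = √30 ℏ.
The minimum angle with z is arccos(5/√30) ≈ 24.09°.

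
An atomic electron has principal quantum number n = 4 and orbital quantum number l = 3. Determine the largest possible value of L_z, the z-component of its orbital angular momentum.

L_z,max = 3ℏ

L_z = m_l ℏ with m_l ∈ {−3, …, 3}; the maximum is m_l = 3.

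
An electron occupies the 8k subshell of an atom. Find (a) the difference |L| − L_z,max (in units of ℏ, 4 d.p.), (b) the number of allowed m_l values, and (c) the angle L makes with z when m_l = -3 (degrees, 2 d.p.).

For 8k, l = 7.
|L| − L_z,max = (2√14 − 7)ℏ ≈ 0.4833ℏ.
There are 2l+1 = 15 values of m_l.
For m_l = -3: cos θ = -3/√56, θ ≈ 113.63°.

|L|−L_z,max ≈ 0.4833ℏ; 15 values; θ(m_l=-3) ≈ 113.63°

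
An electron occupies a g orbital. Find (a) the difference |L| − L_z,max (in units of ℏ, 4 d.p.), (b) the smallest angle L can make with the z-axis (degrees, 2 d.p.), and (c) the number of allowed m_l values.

The letter g corresponds to l = 4.
|L| − L_z,max = (2√5 − 4)ℏ ≈ 0.4721ℏ.
cos θ_min = 4/√20, so θ_min ≈ 26.57°.
There are 2l+1 = 9 values of m_l.

|L|−L_z,max ≈ 0.4721ℏ; θ_min ≈ 26.57°; 9 values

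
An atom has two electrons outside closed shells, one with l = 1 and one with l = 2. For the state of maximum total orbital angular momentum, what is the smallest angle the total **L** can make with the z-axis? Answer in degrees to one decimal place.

Angular momentum addition gives L = |l₁ − l₂|, …, l₁ + l₂.
Allowed values: L = 1, 2, 3.
The maximum is L = 3, with |L_tot| = ℏ√(3·4) = 2√3 ℏ.
The minimum angle with z is arccos(3/√12) ≈ 30.0°.

θ_min ≈ 30.0°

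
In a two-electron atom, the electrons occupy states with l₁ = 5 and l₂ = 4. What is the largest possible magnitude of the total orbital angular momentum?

By the triangle rule, |l₁ − l₂| ≤ L ≤ l₁ + l₂.
So L can be 1, 2, 3, 4, 5, 6, 7, 8, 9.
The largest magnitude corresponds to L = 9: |L_tot| = ℏ√(9·10) = 3√10 ℏ.

|L_tot|_max = 3√10 ℏ ≈ 9.487ℏ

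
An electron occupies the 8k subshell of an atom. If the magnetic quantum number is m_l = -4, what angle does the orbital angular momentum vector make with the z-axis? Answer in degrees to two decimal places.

8k means n = 8, l = 7.
|L|² = l(l+1)ℏ² = 56ℏ², so |L| = 2√14 ℏ.
L_z = m_l ℏ = −4ℏ.
cos θ = L_z/|L| = -4/√56, so θ ≈ 122.31°.

θ ≈ 122.31°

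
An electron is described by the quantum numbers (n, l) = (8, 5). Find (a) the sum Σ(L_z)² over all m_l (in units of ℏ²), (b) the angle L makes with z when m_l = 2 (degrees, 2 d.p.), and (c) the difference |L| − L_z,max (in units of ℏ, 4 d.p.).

Σ m_l² = 110, so Σ(L_z)² = 110 ℏ².
For m_l = 2: cos θ = 2/√30, θ ≈ 68.58°.
|L| − L_z,max = (√30 − 5)ℏ ≈ 0.4772ℏ.

Σ(L_z)² = 110 ℏ²; θ(m_l=2) ≈ 68.58°; |L|−L_z,max ≈ 0.4772ℏ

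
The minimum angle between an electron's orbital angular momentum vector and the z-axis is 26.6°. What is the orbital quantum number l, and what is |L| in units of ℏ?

l = 4, |L| = 2√5 ℏ ≈ 4.472ℏ

cos²θ_min = l/(l+1) = 0.7995.
Thus l = 0.7995/(1 − 0.7995) ≈ 4.
Then |L| = ℏ√(4·5) = 2√5 ℏ.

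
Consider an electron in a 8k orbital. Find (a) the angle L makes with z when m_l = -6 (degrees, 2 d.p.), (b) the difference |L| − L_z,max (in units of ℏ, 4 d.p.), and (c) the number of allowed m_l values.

θ(m_l=-6) ≈ 143.30°; |L|−L_z,max ≈ 0.4833ℏ; 15 values

8k means n = 8, l = 7.
For m_l = -6: cos θ = -6/√56, θ ≈ 143.30°.
|L| − L_z,max = (2√14 − 7)ℏ ≈ 0.4833ℏ.
There are 2l+1 = 15 values of m_l.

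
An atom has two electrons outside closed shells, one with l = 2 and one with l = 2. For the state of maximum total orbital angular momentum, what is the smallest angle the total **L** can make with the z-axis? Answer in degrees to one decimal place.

θ_min ≈ 26.6°

Angular momentum addition gives L = |l₁ − l₂|, …, l₁ + l₂.
L ∈ {0, 1, 2, 3, 4}.
The maximum is L = 4, with |L_tot| = ℏ√(4·5) = 2√5 ℏ.
The minimum angle with z is arccos(4/√20) ≈ 26.6°.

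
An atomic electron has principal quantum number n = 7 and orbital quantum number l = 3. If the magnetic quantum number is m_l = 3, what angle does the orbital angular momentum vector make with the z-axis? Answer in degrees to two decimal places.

θ ≈ 30.00°

|L| = ℏ√(l(l+1)) = 2√3 ℏ.
L_z = m_l ℏ = 3ℏ.
cos θ = L_z/|L| = 3/√12, so θ ≈ 30.00°.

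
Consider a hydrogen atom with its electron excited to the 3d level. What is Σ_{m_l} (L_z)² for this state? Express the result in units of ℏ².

The 3d level has l = 2.
m_l runs from −2 to 2, i.e. {-2, -1, 0, 1, 2}.
Σ m_l² = l(l+1)(2l+1)/3 = 2·3·5/3 = 10.

Σ(L_z)² = 10 ℏ²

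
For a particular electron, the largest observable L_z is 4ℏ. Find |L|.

|L| = 2√5 ℏ ≈ 4.472ℏ

L_z,max = lℏ, so l = 4.
|L| = ℏ√(l(l+1)) = 2√5 ℏ.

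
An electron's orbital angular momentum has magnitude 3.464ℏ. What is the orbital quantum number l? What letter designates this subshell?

(|L|/ℏ)² = l(l+1) = 12.
Solving: l = 3.

l = 3 (f orbital)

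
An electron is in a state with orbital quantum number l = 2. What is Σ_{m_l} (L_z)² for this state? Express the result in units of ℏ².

Σ(L_z)² = 10 ℏ²

The allowed m_l values are -2, -1, 0, 1, 2.
Summing m² from −2 to 2: Σ m_l² = 10.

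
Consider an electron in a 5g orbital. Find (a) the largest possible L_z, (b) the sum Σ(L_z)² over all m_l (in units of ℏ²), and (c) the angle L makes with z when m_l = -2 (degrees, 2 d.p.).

5g means n = 5, l = 4.
L_z,max = lℏ = 4ℏ.
Σ m_l² = 60, so Σ(L_z)² = 60 ℏ².
For m_l = -2: cos θ = -2/√20, θ ≈ 116.57°.

L_z,max = 4ℏ; Σ(L_z)² = 60 ℏ²; θ(m_l=-2) ≈ 116.57°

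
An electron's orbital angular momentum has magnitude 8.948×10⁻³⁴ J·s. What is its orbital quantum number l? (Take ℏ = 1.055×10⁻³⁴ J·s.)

l = 8

In units of ℏ, |L| ≈ 8.482.
Set l(l+1) = 71.94; the integer solution is l = 8.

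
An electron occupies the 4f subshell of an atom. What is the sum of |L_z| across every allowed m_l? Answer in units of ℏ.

Σ|L_z| = 12 ℏ

4f means n = 4, l = 3.
m_l runs from −3 to 3, i.e. {-3, -2, -1, 0, 1, 2, 3}.
Σ|m_l| = l(l+1) = 12.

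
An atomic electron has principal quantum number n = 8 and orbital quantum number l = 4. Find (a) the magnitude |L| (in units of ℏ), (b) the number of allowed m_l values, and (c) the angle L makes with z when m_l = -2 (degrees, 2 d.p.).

|L| = ℏ√(4·5) = 2√5 ℏ ≈ 4.472ℏ.
There are 2l+1 = 9 values of m_l.
For m_l = -2: cos θ = -2/√20, θ ≈ 116.57°.

|L| = 2√5 ℏ ≈ 4.472ℏ; 9 values; θ(m_l=-2) ≈ 116.57°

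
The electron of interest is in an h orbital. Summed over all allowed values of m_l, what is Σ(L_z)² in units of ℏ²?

An h state has l = 5.
The allowed m_l values are -5, -4, -3, -2, -1, 0, 1, 2, 3, 4, 5.
Summing m² from −5 to 5: Σ m_l² = 110.

Σ(L_z)² = 110 ℏ²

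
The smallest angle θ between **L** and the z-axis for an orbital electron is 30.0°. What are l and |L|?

cos²θ_min = l/(l+1) = 0.7500.
Solving: l = 3.
Then |L| = ℏ√(3·4) = 2√3 ℏ.

l = 3, |L| = 2√3 ℏ ≈ 3.464ℏ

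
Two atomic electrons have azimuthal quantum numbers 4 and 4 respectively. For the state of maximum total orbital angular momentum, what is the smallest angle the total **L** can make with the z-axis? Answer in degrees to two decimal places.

Angular momentum addition gives L = |l₁ − l₂|, …, l₁ + l₂.
Allowed values: L = 0, 1, 2, 3, 4, 5, 6, 7, 8.
The maximum is L = 8, with |L_tot| = ℏ√(8·9) = 6√2 ℏ.
The minimum angle with z is arccos(8/√72) ≈ 19.47°.

θ_min ≈ 19.47°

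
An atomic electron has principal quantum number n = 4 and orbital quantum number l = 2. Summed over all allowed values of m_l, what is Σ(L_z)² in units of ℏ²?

Σ(L_z)² = 10 ℏ²

m_l ∈ {-2, -1, 0, 1, 2}.
Summing m² from −2 to 2: Σ m_l² = 10.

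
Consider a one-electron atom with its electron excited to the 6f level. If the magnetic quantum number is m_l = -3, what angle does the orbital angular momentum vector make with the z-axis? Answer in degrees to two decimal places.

The 6f level has l = 3.
|L| = √(l(l+1)) ℏ = 2√3 ℏ.
L_z = m_l ℏ = −3ℏ.
cos θ = L_z/|L| = -3/√12, so θ ≈ 150.00°.

θ ≈ 150.00°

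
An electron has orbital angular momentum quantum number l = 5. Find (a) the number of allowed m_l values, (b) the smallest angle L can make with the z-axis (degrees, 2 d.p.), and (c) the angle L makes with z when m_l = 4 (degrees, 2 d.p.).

There are 2l+1 = 11 values of m_l.
cos θ_min = 5/√30, so θ_min ≈ 24.09°.
For m_l = 4: cos θ = 4/√30, θ ≈ 43.09°.

11 values; θ_min ≈ 24.09°; θ(m_l=4) ≈ 43.09°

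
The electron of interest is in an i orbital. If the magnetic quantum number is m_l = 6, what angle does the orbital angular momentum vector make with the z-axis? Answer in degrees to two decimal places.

θ ≈ 22.21°

An i state has l = 6.
|L| = ℏ√(l(l+1)) = √42 ℏ.
L_z = m_l ℏ = 6ℏ.
cos θ = L_z/|L| = 6/√42, so θ ≈ 22.21°.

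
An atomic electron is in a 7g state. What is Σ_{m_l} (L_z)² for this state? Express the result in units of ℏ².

Σ(L_z)² = 60 ℏ²

7g means n = 7, l = 4.
m_l runs from −4 to 4, i.e. {-4, -3, -2, -1, 0, 1, 2, 3, 4}.
Summing m² from −4 to 4: Σ m_l² = 60.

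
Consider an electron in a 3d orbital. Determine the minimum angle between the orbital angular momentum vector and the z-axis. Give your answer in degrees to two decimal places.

The 3d subshell has l = 2.
|L| = ℏ√(l(l+1)) = √6 ℏ.
The smallest angle corresponds to the largest L_z, i.e. m_l = l = 2, giving L_z = 2ℏ.
cos θ_min = 2/√6, so θ_min ≈ 35.26°.

θ_min ≈ 35.26°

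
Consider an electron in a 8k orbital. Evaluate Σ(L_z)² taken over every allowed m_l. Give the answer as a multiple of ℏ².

Σ(L_z)² = 280 ℏ²

The 8k subshell has l = 7.
The allowed m_l values are -7, -6, -5, -4, -3, -2, -1, 0, 1, 2, 3, 4, 5, 6, 7.
Summing m² from −7 to 7: Σ m_l² = 280.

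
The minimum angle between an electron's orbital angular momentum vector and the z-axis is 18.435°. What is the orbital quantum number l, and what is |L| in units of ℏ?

cos²θ_min = l/(l+1) = 0.9000.
Thus l = 0.9000/(1 − 0.9000) ≈ 9.
Then |L| = ℏ√(9·10) = 3√10 ℏ.

l = 9, |L| = 3√10 ℏ ≈ 9.487ℏ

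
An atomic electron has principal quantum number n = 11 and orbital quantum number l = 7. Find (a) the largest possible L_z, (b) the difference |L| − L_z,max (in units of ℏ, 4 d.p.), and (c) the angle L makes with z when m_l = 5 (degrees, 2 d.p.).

L_z,max = lℏ = 7ℏ.
|L| − L_z,max = (2√14 − 7)ℏ ≈ 0.4833ℏ.
For m_l = 5: cos θ = 5/√56, θ ≈ 48.08°.

L_z,max = 7ℏ; |L|−L_z,max ≈ 0.4833ℏ; θ(m_l=5) ≈ 48.08°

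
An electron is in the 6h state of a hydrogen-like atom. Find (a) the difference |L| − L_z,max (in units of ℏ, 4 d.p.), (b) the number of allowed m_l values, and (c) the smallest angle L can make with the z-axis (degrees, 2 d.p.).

6h means n = 6, l = 5.
|L| − L_z,max = (√30 − 5)ℏ ≈ 0.4772ℏ.
There are 2l+1 = 11 values of m_l.
cos θ_min = 5/√30, so θ_min ≈ 24.09°.

|L|−L_z,max ≈ 0.4772ℏ; 11 values; θ_min ≈ 24.09°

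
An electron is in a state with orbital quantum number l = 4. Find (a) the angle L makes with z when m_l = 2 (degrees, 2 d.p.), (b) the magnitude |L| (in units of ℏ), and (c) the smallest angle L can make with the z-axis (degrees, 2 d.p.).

For m_l = 2: cos θ = 2/√20, θ ≈ 63.43°.
|L| = ℏ√(4·5) = 2√5 ℏ ≈ 4.472ℏ.
cos θ_min = 4/√20, so θ_min ≈ 26.57°.

θ(m_l=2) ≈ 63.43°; |L| = 2√5 ℏ ≈ 4.472ℏ; θ_min ≈ 26.57°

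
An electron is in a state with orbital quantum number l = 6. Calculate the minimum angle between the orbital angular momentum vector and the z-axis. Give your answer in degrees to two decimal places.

θ_min ≈ 22.21°

|L| = ℏ√(l(l+1)) = √42 ℏ.
The smallest angle corresponds to the largest L_z, i.e. m_l = l = 6, giving L_z = 6ℏ.
cos θ_min = 6/√42, so θ_min ≈ 22.21°.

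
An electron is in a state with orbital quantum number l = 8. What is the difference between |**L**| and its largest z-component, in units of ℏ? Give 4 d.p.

|L| − L_z,max ≈ 0.4853ℏ

|L| = 6√2 ℏ ≈ 8.4853ℏ, while L_z,max = lℏ = 8ℏ.
The difference is (6√2 − 8)ℏ ≈ 0.4853ℏ.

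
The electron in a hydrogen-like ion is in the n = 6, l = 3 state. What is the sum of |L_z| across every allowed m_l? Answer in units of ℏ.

Σ|L_z| = 12 ℏ

The allowed m_l values are -3, -2, -1, 0, 1, 2, 3.
Σ|m_l| = l(l+1) = 12.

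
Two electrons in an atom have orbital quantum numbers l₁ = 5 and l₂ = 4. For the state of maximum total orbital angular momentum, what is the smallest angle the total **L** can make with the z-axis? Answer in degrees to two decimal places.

θ_min ≈ 18.43°

The total orbital quantum number L ranges from |l₁ − l₂| to l₁ + l₂ in integer steps.
L ∈ {1, 2, 3, 4, 5, 6, 7, 8, 9}.
The maximum is L = 9, with |L_tot| = ℏ√(9·10) = 3√10 ℏ.
The minimum angle with z is arccos(9/√90) ≈ 18.43°.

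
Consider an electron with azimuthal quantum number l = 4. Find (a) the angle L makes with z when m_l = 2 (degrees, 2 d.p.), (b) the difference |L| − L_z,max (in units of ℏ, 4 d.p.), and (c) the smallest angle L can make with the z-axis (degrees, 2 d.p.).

For m_l = 2: cos θ = 2/√20, θ ≈ 63.43°.
|L| − L_z,max = (2√5 − 4)ℏ ≈ 0.4721ℏ.
cos θ_min = 4/√20, so θ_min ≈ 26.57°.

θ(m_l=2) ≈ 63.43°; |L|−L_z,max ≈ 0.4721ℏ; θ_min ≈ 26.57°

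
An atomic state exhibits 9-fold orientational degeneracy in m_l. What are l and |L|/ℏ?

l = 4, |L| = 2√5 ℏ ≈ 4.472ℏ

Since there are 2l+1 = 9 values of m_l, l = 4.
Then |L| = √(l(l+1)) ℏ = 2√5 ℏ.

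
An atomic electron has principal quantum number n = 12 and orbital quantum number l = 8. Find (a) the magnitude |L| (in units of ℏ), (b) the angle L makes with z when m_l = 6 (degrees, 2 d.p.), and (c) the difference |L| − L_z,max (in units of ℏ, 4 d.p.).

|L| = ℏ√(8·9) = 6√2 ℏ ≈ 8.485ℏ.
For m_l = 6: cos θ = 6/√72, θ ≈ 45.00°.
|L| − L_z,max = (6√2 − 8)ℏ ≈ 0.4853ℏ.

|L| = 6√2 ℏ ≈ 8.485ℏ; θ(m_l=6) ≈ 45.00°; |L|−L_z,max ≈ 0.4853ℏ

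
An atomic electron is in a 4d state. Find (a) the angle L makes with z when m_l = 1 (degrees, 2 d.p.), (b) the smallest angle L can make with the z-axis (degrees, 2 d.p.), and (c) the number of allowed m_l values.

θ(m_l=1) ≈ 65.91°; θ_min ≈ 35.26°; 5 values

For 4d, l = 2.
For m_l = 1: cos θ = 1/√6, θ ≈ 65.91°.
cos θ_min = 2/√6, so θ_min ≈ 35.26°.
There are 2l+1 = 5 values of m_l.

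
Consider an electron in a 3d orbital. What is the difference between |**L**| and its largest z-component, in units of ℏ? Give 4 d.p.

|L| − L_z,max ≈ 0.4495ℏ

The 3d subshell has l = 2.
|L| = √6 ℏ ≈ 2.4495ℏ, while L_z,max = lℏ = 2ℏ.
The difference is (√6 − 2)ℏ ≈ 0.4495ℏ.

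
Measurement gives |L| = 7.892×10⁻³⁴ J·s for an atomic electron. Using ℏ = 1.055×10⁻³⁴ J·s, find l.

|L|/ℏ = (7.892×10⁻³⁴)/(1.055×10⁻³⁴) ≈ 7.481.
(|L|/ℏ)² = l(l+1) ≈ 55.96 ⇒ l = 7.

l = 7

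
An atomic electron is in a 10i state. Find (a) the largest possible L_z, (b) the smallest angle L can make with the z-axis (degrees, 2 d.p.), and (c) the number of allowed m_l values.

L_z,max = 6ℏ; θ_min ≈ 22.21°; 13 values

10i means n = 10, l = 6.
L_z,max = lℏ = 6ℏ.
cos θ_min = 6/√42, so θ_min ≈ 22.21°.
There are 2l+1 = 13 values of m_l.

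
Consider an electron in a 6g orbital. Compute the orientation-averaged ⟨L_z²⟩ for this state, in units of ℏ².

For 6g, l = 4.
The allowed m_l values are -4, -3, -2, -1, 0, 1, 2, 3, 4.
⟨L_z²⟩ = ℏ²·l(l+1)/3 = 6.667ℏ².

⟨L_z²⟩ = 6.667 ℏ²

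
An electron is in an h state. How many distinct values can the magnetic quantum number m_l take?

An h state has l = 5.
The number of m_l values is 2l + 1 = 2·5 + 1 = 11.

11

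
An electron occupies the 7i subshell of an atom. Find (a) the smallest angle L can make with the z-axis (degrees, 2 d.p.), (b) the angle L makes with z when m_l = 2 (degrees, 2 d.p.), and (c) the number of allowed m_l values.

For 7i, l = 6.
cos θ_min = 6/√42, so θ_min ≈ 22.21°.
For m_l = 2: cos θ = 2/√42, θ ≈ 72.02°.
There are 2l+1 = 13 values of m_l.

θ_min ≈ 22.21°; θ(m_l=2) ≈ 72.02°; 13 values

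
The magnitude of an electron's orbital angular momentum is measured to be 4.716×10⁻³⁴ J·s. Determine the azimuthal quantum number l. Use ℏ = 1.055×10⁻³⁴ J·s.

l = 4

In units of ℏ, |L| ≈ 4.470.
l(l+1) ≈ 4.470² ≈ 19.98, so l = 4.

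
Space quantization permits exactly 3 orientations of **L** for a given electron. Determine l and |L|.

2l + 1 = 3 ⇒ l = 1.
Then |L| = √(l(l+1)) ℏ = √2 ℏ.

l = 1, |L| = √2 ℏ ≈ 1.414ℏ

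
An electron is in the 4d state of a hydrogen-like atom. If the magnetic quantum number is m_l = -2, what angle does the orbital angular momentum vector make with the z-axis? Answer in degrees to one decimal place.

For 4d, l = 2.
|L| = ℏ√(l(l+1)) = √6 ℏ.
L_z = m_l ℏ = −2ℏ.
cos θ = L_z/|L| = -2/√6, so θ ≈ 144.7°.

θ ≈ 144.7°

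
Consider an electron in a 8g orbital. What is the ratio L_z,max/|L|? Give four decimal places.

L_z,max/|L| = 0.8944

The 8g subshell has l = 4.
|L| = 2√5 ℏ ≈ 4.4721ℏ, while L_z,max = lℏ = 4ℏ.
L_z,max/|L| = 4/√20 = 0.8944.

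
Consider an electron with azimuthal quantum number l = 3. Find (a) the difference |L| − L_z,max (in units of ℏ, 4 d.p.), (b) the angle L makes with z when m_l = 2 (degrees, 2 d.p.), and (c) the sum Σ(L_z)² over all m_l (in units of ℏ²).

|L| − L_z,max = (2√3 − 3)ℏ ≈ 0.4641ℏ.
For m_l = 2: cos θ = 2/√12, θ ≈ 54.74°.
Σ m_l² = 28, so Σ(L_z)² = 28 ℏ².

|L|−L_z,max ≈ 0.4641ℏ; θ(m_l=2) ≈ 54.74°; Σ(L_z)² = 28 ℏ²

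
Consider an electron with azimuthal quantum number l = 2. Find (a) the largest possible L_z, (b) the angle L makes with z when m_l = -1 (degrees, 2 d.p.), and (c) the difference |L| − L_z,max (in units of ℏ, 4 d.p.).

L_z,max = lℏ = 2ℏ.
For m_l = -1: cos θ = -1/√6, θ ≈ 114.09°.
|L| − L_z,max = (√6 − 2)ℏ ≈ 0.4495ℏ.

L_z,max = 2ℏ; θ(m_l=-1) ≈ 114.09°; |L|−L_z,max ≈ 0.4495ℏ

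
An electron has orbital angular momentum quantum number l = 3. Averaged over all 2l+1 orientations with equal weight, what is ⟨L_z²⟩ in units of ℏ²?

m_l runs from −3 to 3, i.e. {-3, -2, -1, 0, 1, 2, 3}.
⟨L_z²⟩ = ℏ²·l(l+1)/3 = 4ℏ².

⟨L_z²⟩ = 4 ℏ²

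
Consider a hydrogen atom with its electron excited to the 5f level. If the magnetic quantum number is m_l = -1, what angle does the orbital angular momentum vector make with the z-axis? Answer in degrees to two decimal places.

The 5f level has l = 3.
|L|² = l(l+1)ℏ² = 12ℏ², so |L| = 2√3 ℏ.
L_z = m_l ℏ = −1ℏ.
cos θ = L_z/|L| = -1/√12, so θ ≈ 106.78°.

θ ≈ 106.78°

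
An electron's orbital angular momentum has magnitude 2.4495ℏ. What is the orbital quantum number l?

l = 2

Since |L|² = l(l+1)ℏ², l(l+1) = 6.
The positive root is l = 2.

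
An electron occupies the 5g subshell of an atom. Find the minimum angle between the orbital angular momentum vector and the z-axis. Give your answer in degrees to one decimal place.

θ_min ≈ 26.6°

5g means n = 5, l = 4.
|L| = ℏ√(l(l+1)) = 2√5 ℏ.
The smallest angle corresponds to the largest L_z, i.e. m_l = l = 4, giving L_z = 4ℏ.
cos θ_min = 4/√20, so θ_min ≈ 26.6°.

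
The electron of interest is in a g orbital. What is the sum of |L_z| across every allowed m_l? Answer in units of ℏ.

Σ|L_z| = 20 ℏ

The letter g corresponds to l = 4.
m_l ∈ {-4, -3, -2, -1, 0, 1, 2, 3, 4}.
Σ|m_l| = l(l+1) = 20.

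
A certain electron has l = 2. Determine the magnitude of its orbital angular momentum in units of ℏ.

|L| = √6 ℏ ≈ 2.449ℏ

|L| = ℏ√(l(l+1)) = ℏ√(2·3) = √6 ℏ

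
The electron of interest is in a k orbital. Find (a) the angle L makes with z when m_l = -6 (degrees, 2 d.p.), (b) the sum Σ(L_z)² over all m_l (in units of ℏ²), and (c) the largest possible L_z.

A k state has l = 7.
For m_l = -6: cos θ = -6/√56, θ ≈ 143.30°.
Σ m_l² = 280, so Σ(L_z)² = 280 ℏ².
L_z,max = lℏ = 7ℏ.

θ(m_l=-6) ≈ 143.30°; Σ(L_z)² = 280 ℏ²; L_z,max = 7ℏ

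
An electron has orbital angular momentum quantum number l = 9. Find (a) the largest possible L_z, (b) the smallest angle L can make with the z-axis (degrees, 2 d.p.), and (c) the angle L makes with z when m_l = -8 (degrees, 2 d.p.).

L_z,max = 9ℏ; θ_min ≈ 18.43°; θ(m_l=-8) ≈ 147.49°

L_z,max = lℏ = 9ℏ.
cos θ_min = 9/√90, so θ_min ≈ 18.43°.
For m_l = -8: cos θ = -8/√90, θ ≈ 147.49°.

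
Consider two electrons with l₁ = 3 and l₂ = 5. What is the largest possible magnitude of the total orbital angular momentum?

|L_tot|_max = 6√2 ℏ ≈ 8.485ℏ

Angular momentum addition gives L = |l₁ − l₂|, …, l₁ + l₂.
So L can be 2, 3, 4, 5, 6, 7, 8.
The largest magnitude corresponds to L = 8: |L_tot| = ℏ√(8·9) = 6√2 ℏ.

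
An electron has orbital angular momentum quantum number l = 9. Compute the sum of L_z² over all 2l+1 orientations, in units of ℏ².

Σ(L_z)² = 570 ℏ²

m_l runs from −9 to 9, i.e. {-9, -8, -7, -6, -5, -4, -3, -2, -1, 0, 1, 2, 3, 4, 5, 6, 7, 8, 9}.
Σ m_l² = l(l+1)(2l+1)/3 = 9·10·19/3 = 570.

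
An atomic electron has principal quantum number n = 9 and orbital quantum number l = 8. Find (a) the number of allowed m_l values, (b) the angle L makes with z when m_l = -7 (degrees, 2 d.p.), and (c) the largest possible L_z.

There are 2l+1 = 17 values of m_l.
For m_l = -7: cos θ = -7/√72, θ ≈ 145.58°.
L_z,max = lℏ = 8ℏ.

17 values; θ(m_l=-7) ≈ 145.58°; L_z,max = 8ℏ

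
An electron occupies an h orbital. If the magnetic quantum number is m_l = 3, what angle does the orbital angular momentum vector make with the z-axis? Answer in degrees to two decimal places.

For an h orbital, l = 5.
|L|² = l(l+1)ℏ² = 30ℏ², so |L| = √30 ℏ.
L_z = m_l ℏ = 3ℏ.
cos θ = L_z/|L| = 3/√30, so θ ≈ 56.79°.

θ ≈ 56.79°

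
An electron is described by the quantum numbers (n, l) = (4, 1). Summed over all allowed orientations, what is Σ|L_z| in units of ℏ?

The allowed m_l values are -1, 0, 1.
Σ|m_l| = 2(1+2+…+1) = 2.

Σ|L_z| = 2 ℏ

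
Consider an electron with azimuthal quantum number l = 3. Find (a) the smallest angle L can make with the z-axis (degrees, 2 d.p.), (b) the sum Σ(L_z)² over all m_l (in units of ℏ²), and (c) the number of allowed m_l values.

θ_min ≈ 30.00°; Σ(L_z)² = 28 ℏ²; 7 values

cos θ_min = 3/√12, so θ_min ≈ 30.00°.
Σ m_l² = 28, so Σ(L_z)² = 28 ℏ².
There are 2l+1 = 7 values of m_l.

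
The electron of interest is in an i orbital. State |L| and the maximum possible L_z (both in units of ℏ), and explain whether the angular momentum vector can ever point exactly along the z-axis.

No: L_z,max = 6ℏ < |L| = √42 ℏ ≈ 6.481ℏ

The letter i corresponds to l = 6.
|L| = √42 ℏ ≈ 6.4807ℏ, while L_z,max = lℏ = 6ℏ.
Since |L| > L_z,max, the vector can never point exactly along z; the closest it comes is θ_min = arccos(6/√42) ≈ 22.2°.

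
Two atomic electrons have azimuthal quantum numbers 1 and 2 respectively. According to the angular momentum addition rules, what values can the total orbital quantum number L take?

L runs from |1 − 2| = 1 to 1 + 2 = 3.
So L can be 1, 2, 3.

L = 1, 2, 3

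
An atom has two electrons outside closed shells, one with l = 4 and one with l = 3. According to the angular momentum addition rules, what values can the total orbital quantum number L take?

Angular momentum addition gives L = |l₁ − l₂|, …, l₁ + l₂.
So L can be 1, 2, 3, 4, 5, 6, 7.

L = 1, 2, 3, 4, 5, 6, 7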